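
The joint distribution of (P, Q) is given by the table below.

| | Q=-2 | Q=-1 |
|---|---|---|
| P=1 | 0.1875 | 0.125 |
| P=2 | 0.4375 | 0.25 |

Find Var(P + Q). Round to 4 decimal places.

E[P] = 1.6875,  E[Q] = -1.625,  E[PQ] = -2.75
Var(P) = 3.0625 − (1.6875)² = 0.21484375;  Var(Q) = 2.875 − (-1.625)² = 0.234375
Cov(P,Q) = -2.75 − (1.6875)(-1.625) = -0.0078125
Var(P + Q) = (1)²·0.21484375 + (1)²·0.234375 + 2·(1)·(1)·-0.0078125 = 0.43359375

0.4336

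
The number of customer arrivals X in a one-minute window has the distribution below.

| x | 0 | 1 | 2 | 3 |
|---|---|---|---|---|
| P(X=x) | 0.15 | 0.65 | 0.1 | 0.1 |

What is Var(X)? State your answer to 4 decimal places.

E[X] = (0)(0.15) + (1)(0.65) + (2)(0.1) + (3)(0.1) = 1.15
E[X²] = (0)²(0.15) + (1)²(0.65) + (2)²(0.1) + (3)²(0.1) = 1.95
Var(X) = E[X²] − (E[X])² = 1.95 − (1.15)² = 0.6275

0.6275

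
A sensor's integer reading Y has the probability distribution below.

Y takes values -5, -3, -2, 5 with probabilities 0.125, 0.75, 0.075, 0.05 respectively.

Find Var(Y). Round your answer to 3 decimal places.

3.724

E[Y] = (-5)(0.125) + (-3)(0.75) + (-2)(0.075) + (5)(0.05) = -2.775
E[Y²] = (-5)²(0.125) + (-3)²(0.75) + (-2)²(0.075) + (5)²(0.05) = 11.425
Var(Y) = E[Y²] − (E[Y])² = 11.425 − (-2.775)² = 3.724375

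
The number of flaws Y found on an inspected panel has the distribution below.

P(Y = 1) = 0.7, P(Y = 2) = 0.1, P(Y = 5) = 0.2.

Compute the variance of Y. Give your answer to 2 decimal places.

2.49

E[Y] = (1)(0.7) + (2)(0.1) + (5)(0.2) = 1.9
E[Y²] = (1)²(0.7) + (2)²(0.1) + (5)²(0.2) = 6.1
V(Y) = E[Y²] − (E[Y])² = 6.1 − (1.9)² = 2.49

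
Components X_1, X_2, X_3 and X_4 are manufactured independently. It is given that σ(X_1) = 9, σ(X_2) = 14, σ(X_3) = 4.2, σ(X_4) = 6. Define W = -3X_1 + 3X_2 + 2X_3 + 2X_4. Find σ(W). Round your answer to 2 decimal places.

var(X_1) = 81, var(X_2) = 196, var(X_3) = 17.64, var(X_4) = 36
By independence, var(W) = (-3)²var(X_1) + (3)²var(X_2) + (2)²var(X_3) + (2)²var(X_4)
= (-3)²·81 + (3)²·196 + (2)²·17.64 + (2)²·36 = 2707.56
σ(W) = √2707.56 ≈ 52.03

52.03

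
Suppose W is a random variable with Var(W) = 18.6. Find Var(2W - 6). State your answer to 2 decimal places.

74.40

Var(2W - 6) = (2)²·Var(W) = 4·18.6 = 74.4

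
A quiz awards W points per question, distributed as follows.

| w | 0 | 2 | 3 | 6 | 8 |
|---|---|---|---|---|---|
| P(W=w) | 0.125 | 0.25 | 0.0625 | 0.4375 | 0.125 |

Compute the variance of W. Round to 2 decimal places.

E[W] = (0)(0.125) + (2)(0.25) + (3)(0.0625) + (6)(0.4375) + (8)(0.125) = 4.3125
E[W²] = (0)²(0.125) + (2)²(0.25) + (3)²(0.0625) + (6)²(0.4375) + (8)²(0.125) = 25.3125
Var(W) = E[W²] − (E[W])² = 25.3125 − (4.3125)² = 6.71484375

6.71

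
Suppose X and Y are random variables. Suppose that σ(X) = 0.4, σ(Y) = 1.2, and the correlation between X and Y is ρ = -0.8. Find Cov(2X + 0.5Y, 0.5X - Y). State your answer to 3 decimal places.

var(X) = (0.4)² = 0.16;  var(Y) = (1.2)² = 1.44
Cov(X,Y) = ρ·σ(X)·σ(Y) = -0.8·0.4·1.2 = -0.384
Cov(2X + 0.5Y, 0.5X - Y) = (2)(0.5)var(X) + (0.5)(-1)var(Y) + [(2)(-1) + (0.5)(0.5)]Cov(X,Y)
= 1·0.16 + -0.5·1.44 + -1.75·-0.384 = 0.112

0.112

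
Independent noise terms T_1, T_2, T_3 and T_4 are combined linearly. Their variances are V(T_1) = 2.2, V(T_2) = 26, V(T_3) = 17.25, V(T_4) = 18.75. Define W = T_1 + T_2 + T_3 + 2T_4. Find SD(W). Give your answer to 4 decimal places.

By independence, V(W) = (1)²V(T_1) + (1)²V(T_2) + (1)²V(T_3) + (2)²V(T_4)
= (1)²·2.2 + (1)²·26 + (1)²·17.25 + (2)²·18.75 = 120.45
SD(W) = √120.45 ≈ 10.9750

10.9750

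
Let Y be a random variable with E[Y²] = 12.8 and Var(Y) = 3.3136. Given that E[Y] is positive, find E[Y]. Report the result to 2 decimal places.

3.08

(E[Y])² = E[Y²] − Var(Y) = 12.8 − 3.3136 = 9.4864
E[Y] = √9.4864 = 3.08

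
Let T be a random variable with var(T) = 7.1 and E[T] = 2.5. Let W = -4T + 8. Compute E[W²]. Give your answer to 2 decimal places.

117.60

E[-4T + 8] = -4·2.5 + 8 = -2
var(-4T + 8) = (-4)²·7.1 = 113.6
E[W²] = var(W) + (E[W])² = 113.6 + (-2)² = 117.6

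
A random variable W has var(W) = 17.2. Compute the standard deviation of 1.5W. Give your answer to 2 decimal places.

6.22

var(1.5W) = (1.5)²·17.2 = 38.7
SD(1.5W) = √38.7 ≈ 6.22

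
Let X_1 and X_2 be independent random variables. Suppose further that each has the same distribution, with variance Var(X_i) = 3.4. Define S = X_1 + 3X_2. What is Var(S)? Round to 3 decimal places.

34.000

By independence, Var(S) = (1)²Var(X_1) + (3)²Var(X_2)
= (1)²·3.4 + (3)²·3.4 = 34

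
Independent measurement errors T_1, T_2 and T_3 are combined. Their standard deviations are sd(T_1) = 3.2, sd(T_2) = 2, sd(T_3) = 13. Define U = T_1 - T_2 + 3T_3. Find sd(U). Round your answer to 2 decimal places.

39.18

var(T_1) = 10.24, var(T_2) = 4, var(T_3) = 169
By independence, var(U) = (1)²var(T_1) + (-1)²var(T_2) + (3)²var(T_3)
= (1)²·10.24 + (-1)²·4 + (3)²·169 = 1535.24
sd(U) = √1535.24 ≈ 39.18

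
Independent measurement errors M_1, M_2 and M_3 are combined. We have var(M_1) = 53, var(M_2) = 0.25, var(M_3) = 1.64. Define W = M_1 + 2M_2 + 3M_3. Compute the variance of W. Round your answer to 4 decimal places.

By independence, var(W) = (1)²var(M_1) + (2)²var(M_2) + (3)²var(M_3)
= (1)²·53 + (2)²·0.25 + (3)²·1.64 = 68.76

68.7600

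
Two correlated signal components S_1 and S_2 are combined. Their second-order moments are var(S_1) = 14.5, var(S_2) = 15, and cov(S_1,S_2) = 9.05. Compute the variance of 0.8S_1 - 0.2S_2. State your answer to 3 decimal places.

var(0.8S_1 - 0.2S_2) = (0.8)²·var(S_1) + (-0.2)²·var(S_2) + 2·(0.8)·(-0.2)·cov(S_1,S_2)
= 0.64·14.5 + 0.04·15 + -0.32·9.05 = 6.984

6.984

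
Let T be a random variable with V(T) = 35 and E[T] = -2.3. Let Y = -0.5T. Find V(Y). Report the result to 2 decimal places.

8.75

V(-0.5T) = (-0.5)²·V(T) = 0.25·35 = 8.75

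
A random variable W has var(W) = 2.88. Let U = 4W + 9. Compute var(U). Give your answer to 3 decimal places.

var(4W + 9) = (4)²·var(W) = 16·2.88 = 46.08

46.080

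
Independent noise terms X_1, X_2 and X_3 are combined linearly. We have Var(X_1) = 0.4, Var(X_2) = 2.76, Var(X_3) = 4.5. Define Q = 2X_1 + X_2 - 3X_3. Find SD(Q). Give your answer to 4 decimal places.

By independence, Var(Q) = (2)²Var(X_1) + (1)²Var(X_2) + (-3)²Var(X_3)
= (2)²·0.4 + (1)²·2.76 + (-3)²·4.5 = 44.86
SD(Q) = √44.86 ≈ 6.6978

6.6978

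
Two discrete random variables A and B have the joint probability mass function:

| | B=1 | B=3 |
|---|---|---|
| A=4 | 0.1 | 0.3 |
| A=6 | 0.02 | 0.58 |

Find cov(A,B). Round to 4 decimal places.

E[A] = 5.2,  E[B] = 2.76
E[AB] = 14.56
cov(A,B) = E[AB] − E[A]E[B] = 14.56 − (5.2)(2.76) = 0.208

0.2080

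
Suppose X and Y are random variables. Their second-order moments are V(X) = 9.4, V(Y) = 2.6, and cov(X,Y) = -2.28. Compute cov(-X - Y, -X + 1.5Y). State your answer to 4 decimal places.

6.6400

cov(-X - Y, -X + 1.5Y) = (-1)(-1)V(X) + (-1)(1.5)V(Y) + [(-1)(1.5) + (-1)(-1)]cov(X,Y)
= 1·9.4 + -1.5·2.6 + -0.5·-2.28 = 6.64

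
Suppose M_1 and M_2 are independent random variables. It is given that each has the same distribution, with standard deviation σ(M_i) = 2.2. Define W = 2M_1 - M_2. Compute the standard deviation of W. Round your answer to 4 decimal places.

V(M_i) = (2.2)² = 4.84
By independence, V(W) = (2)²V(M_1) + (-1)²V(M_2)
= (2)²·4.84 + (-1)²·4.84 = 24.2
σ(W) = √24.2 ≈ 4.9193

4.9193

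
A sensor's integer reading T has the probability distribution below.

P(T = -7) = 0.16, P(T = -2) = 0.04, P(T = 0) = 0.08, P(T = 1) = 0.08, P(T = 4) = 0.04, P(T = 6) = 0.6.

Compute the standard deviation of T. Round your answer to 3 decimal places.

E[T] = (-7)(0.16) + (-2)(0.04) + (0)(0.08) + (1)(0.08) + (4)(0.04) + (6)(0.6) = 2.64
E[T²] = (-7)²(0.16) + (-2)²(0.04) + (0)²(0.08) + (1)²(0.08) + (4)²(0.04) + (6)²(0.6) = 30.32
var(T) = E[T²] − (E[T])² = 30.32 − (2.64)² = 23.3504
sd(T) = √23.3504 ≈ 4.832

4.832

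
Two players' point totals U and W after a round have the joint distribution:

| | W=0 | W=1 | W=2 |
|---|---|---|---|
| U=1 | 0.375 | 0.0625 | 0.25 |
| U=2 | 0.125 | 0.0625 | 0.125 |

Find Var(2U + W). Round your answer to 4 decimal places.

E[U] = 1.3125,  E[W] = 0.875,  E[UW] = 1.1875
Var(U) = 1.9375 − (1.3125)² = 0.21484375;  Var(W) = 1.625 − (0.875)² = 0.859375
Cov(U,W) = 1.1875 − (1.3125)(0.875) = 0.0390625
Var(2U + W) = (2)²·0.21484375 + (1)²·0.859375 + 2·(2)·(1)·0.0390625 = 1.875

1.8750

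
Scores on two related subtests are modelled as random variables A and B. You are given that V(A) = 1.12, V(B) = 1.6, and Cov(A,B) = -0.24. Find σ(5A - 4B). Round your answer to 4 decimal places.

7.9498

V(5A - 4B) = (5)²·V(A) + (-4)²·V(B) + 2·(5)·(-4)·Cov(A,B)
= 25·1.12 + 16·1.6 + -40·-0.24 = 63.2
σ(5A - 4B) = √63.2 ≈ 7.9498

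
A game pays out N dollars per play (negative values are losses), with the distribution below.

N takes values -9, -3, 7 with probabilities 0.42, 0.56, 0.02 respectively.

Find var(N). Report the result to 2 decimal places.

11.74

E[N] = (-9)(0.42) + (-3)(0.56) + (7)(0.02) = -5.32
E[N²] = (-9)²(0.42) + (-3)²(0.56) + (7)²(0.02) = 40.04
var(N) = E[N²] − (E[N])² = 40.04 − (-5.32)² = 11.7376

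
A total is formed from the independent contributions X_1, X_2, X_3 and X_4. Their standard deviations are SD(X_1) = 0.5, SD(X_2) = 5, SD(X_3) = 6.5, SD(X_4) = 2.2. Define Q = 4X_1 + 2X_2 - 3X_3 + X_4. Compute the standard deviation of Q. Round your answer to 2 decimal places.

V(X_1) = 0.25, V(X_2) = 25, V(X_3) = 42.25, V(X_4) = 4.84
By independence, V(Q) = (4)²V(X_1) + (2)²V(X_2) + (-3)²V(X_3) + (1)²V(X_4)
= (4)²·0.25 + (2)²·25 + (-3)²·42.25 + (1)²·4.84 = 489.09
SD(Q) = √489.09 ≈ 22.12

22.12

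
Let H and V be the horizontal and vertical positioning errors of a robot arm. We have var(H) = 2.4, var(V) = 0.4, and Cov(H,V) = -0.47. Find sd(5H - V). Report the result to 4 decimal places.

8.0685

var(5H - V) = (5)²·var(H) + (-1)²·var(V) + 2·(5)·(-1)·Cov(H,V)
= 25·2.4 + 1·0.4 + -10·-0.47 = 65.1
sd(5H - V) = √65.1 ≈ 8.0685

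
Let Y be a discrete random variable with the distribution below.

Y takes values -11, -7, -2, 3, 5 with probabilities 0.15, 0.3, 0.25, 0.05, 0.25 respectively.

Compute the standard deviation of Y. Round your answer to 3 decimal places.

5.695

E[Y] = (-11)(0.15) + (-7)(0.3) + (-2)(0.25) + (3)(0.05) + (5)(0.25) = -2.85
E[Y²] = (-11)²(0.15) + (-7)²(0.3) + (-2)²(0.25) + (3)²(0.05) + (5)²(0.25) = 40.55
V(Y) = E[Y²] − (E[Y])² = 40.55 − (-2.85)² = 32.4275
σ(Y) = √32.4275 ≈ 5.695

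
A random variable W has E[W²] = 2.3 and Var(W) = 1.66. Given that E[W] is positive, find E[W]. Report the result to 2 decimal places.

(E[W])² = E[W²] − Var(W) = 2.3 − 1.66 = 0.64
E[W] = √0.64 = 0.8

0.80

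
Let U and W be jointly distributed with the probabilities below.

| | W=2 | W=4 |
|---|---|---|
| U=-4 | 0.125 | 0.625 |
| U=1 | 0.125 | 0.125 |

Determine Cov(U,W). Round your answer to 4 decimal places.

E[U] = -2.75,  E[W] = 3.5
E[UW] = -10.25
Cov(U,W) = E[UW] − E[U]E[W] = -10.25 − (-2.75)(3.5) = -0.625

-0.6250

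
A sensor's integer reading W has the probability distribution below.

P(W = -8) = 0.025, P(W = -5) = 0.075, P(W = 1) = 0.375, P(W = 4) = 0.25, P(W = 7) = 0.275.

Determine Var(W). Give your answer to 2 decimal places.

E[W] = (-8)(0.025) + (-5)(0.075) + (1)(0.375) + (4)(0.25) + (7)(0.275) = 2.725
E[W²] = (-8)²(0.025) + (-5)²(0.075) + (1)²(0.375) + (4)²(0.25) + (7)²(0.275) = 21.325
Var(W) = E[W²] − (E[W])² = 21.325 − (2.725)² = 13.899375

13.90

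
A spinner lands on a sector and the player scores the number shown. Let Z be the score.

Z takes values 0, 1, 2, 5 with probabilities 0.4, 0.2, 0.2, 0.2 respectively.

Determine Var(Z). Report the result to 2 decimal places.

E[Z] = (0)(0.4) + (1)(0.2) + (2)(0.2) + (5)(0.2) = 1.6
E[Z²] = (0)²(0.4) + (1)²(0.2) + (2)²(0.2) + (5)²(0.2) = 6
Var(Z) = E[Z²] − (E[Z])² = 6 − (1.6)² = 3.44

3.44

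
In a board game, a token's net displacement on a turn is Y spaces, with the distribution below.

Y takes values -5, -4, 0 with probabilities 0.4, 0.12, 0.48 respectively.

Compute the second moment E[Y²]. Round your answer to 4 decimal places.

11.9200

E[Y²] = (-5)²(0.4) + (-4)²(0.12) + (0)²(0.48) = 11.92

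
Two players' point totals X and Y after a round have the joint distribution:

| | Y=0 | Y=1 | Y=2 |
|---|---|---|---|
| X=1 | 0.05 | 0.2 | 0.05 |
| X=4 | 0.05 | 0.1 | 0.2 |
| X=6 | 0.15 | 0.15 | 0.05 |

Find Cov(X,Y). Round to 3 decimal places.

-0.190

E[X] = 3.8,  E[Y] = 1.05
E[XY] = 3.8
Cov(X,Y) = E[XY] − E[X]E[Y] = 3.8 − (3.8)(1.05) = -0.19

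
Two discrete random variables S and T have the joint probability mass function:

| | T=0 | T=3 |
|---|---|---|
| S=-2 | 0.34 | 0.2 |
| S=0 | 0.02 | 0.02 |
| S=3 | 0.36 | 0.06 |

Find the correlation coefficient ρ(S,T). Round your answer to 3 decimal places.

E[S] = 0.18,  E[T] = 0.84
E[ST] = -0.66
Cov(S,T) = E[ST] − E[S]E[T] = -0.66 − (0.18)(0.84) = -0.8112
V(S) = 5.9076,  V(T) = 1.8144
ρ = -0.8112 / √(5.9076·1.8144) ≈ -0.248

-0.248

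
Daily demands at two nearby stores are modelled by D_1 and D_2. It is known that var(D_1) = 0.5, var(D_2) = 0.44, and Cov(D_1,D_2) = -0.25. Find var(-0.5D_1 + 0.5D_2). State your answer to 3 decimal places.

0.360

var(-0.5D_1 + 0.5D_2) = (-0.5)²·var(D_1) + (0.5)²·var(D_2) + 2·(-0.5)·(0.5)·Cov(D_1,D_2)
= 0.25·0.5 + 0.25·0.44 + -0.5·-0.25 = 0.36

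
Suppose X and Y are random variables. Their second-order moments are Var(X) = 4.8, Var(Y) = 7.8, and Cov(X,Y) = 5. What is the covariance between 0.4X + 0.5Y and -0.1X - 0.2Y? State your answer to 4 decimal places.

Cov(0.4X + 0.5Y, -0.1X - 0.2Y) = (0.4)(-0.1)Var(X) + (0.5)(-0.2)Var(Y) + [(0.4)(-0.2) + (0.5)(-0.1)]Cov(X,Y)
= -0.04·4.8 + -0.1·7.8 + -0.13·5 = -1.622

-1.6220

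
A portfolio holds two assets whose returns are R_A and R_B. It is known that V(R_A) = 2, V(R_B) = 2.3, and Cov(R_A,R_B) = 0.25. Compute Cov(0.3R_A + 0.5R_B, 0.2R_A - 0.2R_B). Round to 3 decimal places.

-0.100

Cov(0.3R_A + 0.5R_B, 0.2R_A - 0.2R_B) = (0.3)(0.2)V(R_A) + (0.5)(-0.2)V(R_B) + [(0.3)(-0.2) + (0.5)(0.2)]Cov(R_A,R_B)
= 0.06·2 + -0.1·2.3 + 0.04·0.25 = -0.1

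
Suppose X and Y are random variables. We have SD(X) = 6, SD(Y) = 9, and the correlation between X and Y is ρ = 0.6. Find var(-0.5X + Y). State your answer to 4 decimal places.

57.6000

var(X) = (6)² = 36;  var(Y) = (9)² = 81
Cov(X,Y) = ρ·SD(X)·SD(Y) = 0.6·6·9 = 32.4
var(-0.5X + Y) = (-0.5)²·var(X) + (1)²·var(Y) + 2·(-0.5)·(1)·Cov(X,Y)
= 0.25·36 + 1·81 + -1·32.4 = 57.6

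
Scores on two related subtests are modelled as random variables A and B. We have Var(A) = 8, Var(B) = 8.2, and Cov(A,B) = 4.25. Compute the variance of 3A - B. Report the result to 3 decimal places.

54.700

Var(3A - B) = (3)²·Var(A) + (-1)²·Var(B) + 2·(3)·(-1)·Cov(A,B)
= 9·8 + 1·8.2 + -6·4.25 = 54.7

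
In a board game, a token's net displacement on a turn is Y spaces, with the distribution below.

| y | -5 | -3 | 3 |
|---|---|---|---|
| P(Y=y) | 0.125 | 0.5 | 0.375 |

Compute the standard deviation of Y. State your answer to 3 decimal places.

3.162

E[Y] = (-5)(0.125) + (-3)(0.5) + (3)(0.375) = -1
E[Y²] = (-5)²(0.125) + (-3)²(0.5) + (3)²(0.375) = 11
Var(Y) = E[Y²] − (E[Y])² = 11 − (-1)² = 10
SD(Y) = √10 ≈ 3.162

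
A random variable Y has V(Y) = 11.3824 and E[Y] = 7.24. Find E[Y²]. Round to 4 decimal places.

E[Y²] = V(Y) + (E[Y])² = 11.3824 + (7.24)² = 63.8

63.8000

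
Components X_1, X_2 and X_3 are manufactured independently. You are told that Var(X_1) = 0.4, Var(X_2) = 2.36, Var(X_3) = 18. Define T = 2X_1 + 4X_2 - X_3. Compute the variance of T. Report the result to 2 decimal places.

57.36

By independence, Var(T) = (2)²Var(X_1) + (4)²Var(X_2) + (-1)²Var(X_3)
= (2)²·0.4 + (4)²·2.36 + (-1)²·18 = 57.36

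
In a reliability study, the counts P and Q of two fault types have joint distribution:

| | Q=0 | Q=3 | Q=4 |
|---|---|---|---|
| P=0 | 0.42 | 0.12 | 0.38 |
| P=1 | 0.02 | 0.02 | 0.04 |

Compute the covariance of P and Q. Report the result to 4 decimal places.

0.0520

E[P] = 0.08,  E[Q] = 2.1
E[PQ] = 0.22
cov(P,Q) = E[PQ] − E[P]E[Q] = 0.22 − (0.08)(2.1) = 0.052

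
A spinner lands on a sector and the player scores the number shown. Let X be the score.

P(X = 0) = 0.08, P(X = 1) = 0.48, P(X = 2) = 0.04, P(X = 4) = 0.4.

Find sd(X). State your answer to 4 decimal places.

1.5409

E[X] = (0)(0.08) + (1)(0.48) + (2)(0.04) + (4)(0.4) = 2.16
E[X²] = (0)²(0.08) + (1)²(0.48) + (2)²(0.04) + (4)²(0.4) = 7.04
Var(X) = E[X²] − (E[X])² = 7.04 − (2.16)² = 2.3744
sd(X) = √2.3744 ≈ 1.5409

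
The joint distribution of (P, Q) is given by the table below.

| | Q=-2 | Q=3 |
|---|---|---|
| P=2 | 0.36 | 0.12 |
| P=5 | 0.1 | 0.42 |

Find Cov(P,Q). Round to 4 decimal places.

E[P] = 3.56,  E[Q] = 0.7
E[PQ] = 4.58
Cov(P,Q) = E[PQ] − E[P]E[Q] = 4.58 − (3.56)(0.7) = 2.088

2.0880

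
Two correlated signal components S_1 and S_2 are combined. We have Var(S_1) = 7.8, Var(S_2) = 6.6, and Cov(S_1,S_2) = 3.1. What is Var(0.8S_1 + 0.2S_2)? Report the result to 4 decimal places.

6.2480

Var(0.8S_1 + 0.2S_2) = (0.8)²·Var(S_1) + (0.2)²·Var(S_2) + 2·(0.8)·(0.2)·Cov(S_1,S_2)
= 0.64·7.8 + 0.04·6.6 + 0.32·3.1 = 6.248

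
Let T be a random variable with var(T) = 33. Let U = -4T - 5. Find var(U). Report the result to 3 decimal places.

528.000

var(-4T - 5) = (-4)²·var(T) = 16·33 = 528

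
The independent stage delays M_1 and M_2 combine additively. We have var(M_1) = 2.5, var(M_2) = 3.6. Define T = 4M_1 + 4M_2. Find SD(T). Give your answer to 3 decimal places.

9.879

By independence, var(T) = (4)²var(M_1) + (4)²var(M_2)
= (4)²·2.5 + (4)²·3.6 = 97.6
SD(T) = √97.6 ≈ 9.879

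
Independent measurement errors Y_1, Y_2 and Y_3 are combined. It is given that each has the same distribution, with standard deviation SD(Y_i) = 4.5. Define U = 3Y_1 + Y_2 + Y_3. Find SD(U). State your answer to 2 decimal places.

V(Y_i) = (4.5)² = 20.25
By independence, V(U) = (3)²V(Y_1) + (1)²V(Y_2) + (1)²V(Y_3)
= (3)²·20.25 + (1)²·20.25 + (1)²·20.25 = 222.75
SD(U) = √222.75 ≈ 14.92

14.92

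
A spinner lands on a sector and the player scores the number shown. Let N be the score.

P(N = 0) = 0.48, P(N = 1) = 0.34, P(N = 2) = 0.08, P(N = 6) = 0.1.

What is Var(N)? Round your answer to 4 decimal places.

E[N] = (0)(0.48) + (1)(0.34) + (2)(0.08) + (6)(0.1) = 1.1
E[N²] = (0)²(0.48) + (1)²(0.34) + (2)²(0.08) + (6)²(0.1) = 4.26
Var(N) = E[N²] − (E[N])² = 4.26 − (1.1)² = 3.05

3.0500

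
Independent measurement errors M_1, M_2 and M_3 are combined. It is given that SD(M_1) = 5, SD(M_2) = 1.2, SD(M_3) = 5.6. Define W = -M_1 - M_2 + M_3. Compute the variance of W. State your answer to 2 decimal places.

57.80

var(M_1) = 25, var(M_2) = 1.44, var(M_3) = 31.36
By independence, var(W) = (-1)²var(M_1) + (-1)²var(M_2) + (1)²var(M_3)
= (-1)²·25 + (-1)²·1.44 + (1)²·31.36 = 57.8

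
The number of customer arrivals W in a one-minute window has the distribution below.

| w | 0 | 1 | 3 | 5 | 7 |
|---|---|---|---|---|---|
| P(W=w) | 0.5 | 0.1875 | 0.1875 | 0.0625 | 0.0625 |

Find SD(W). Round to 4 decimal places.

E[W] = (0)(0.5) + (1)(0.1875) + (3)(0.1875) + (5)(0.0625) + (7)(0.0625) = 1.5
E[W²] = (0)²(0.5) + (1)²(0.1875) + (3)²(0.1875) + (5)²(0.0625) + (7)²(0.0625) = 6.5
Var(W) = E[W²] − (E[W])² = 6.5 − (1.5)² = 4.25
SD(W) = √4.25 ≈ 2.0616

2.0616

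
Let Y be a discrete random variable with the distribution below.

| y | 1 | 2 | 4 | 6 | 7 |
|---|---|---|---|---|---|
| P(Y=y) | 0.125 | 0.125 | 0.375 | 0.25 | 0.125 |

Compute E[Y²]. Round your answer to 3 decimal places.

E[Y²] = (1)²(0.125) + (2)²(0.125) + (4)²(0.375) + (6)²(0.25) + (7)²(0.125) = 21.75

21.750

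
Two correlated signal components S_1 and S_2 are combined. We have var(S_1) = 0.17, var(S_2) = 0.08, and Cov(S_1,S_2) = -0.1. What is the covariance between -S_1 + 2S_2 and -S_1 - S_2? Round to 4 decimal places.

Cov(-S_1 + 2S_2, -S_1 - S_2) = (-1)(-1)var(S_1) + (2)(-1)var(S_2) + [(-1)(-1) + (2)(-1)]Cov(S_1,S_2)
= 1·0.17 + -2·0.08 + -1·-0.1 = 0.11

0.1100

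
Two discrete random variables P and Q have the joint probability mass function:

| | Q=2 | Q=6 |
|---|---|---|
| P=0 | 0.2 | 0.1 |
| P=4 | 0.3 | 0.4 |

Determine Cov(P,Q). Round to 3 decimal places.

0.800

E[P] = 2.8,  E[Q] = 4
E[PQ] = 12
Cov(P,Q) = E[PQ] − E[P]E[Q] = 12 − (2.8)(4) = 0.8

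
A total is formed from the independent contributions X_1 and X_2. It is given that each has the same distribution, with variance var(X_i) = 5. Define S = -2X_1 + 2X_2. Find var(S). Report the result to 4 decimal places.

By independence, var(S) = (-2)²var(X_1) + (2)²var(X_2)
= (-2)²·5 + (2)²·5 = 40

40.0000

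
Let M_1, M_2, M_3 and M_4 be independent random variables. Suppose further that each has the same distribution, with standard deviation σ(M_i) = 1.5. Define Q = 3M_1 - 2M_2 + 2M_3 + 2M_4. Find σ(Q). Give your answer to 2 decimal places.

Var(M_i) = (1.5)² = 2.25
By independence, Var(Q) = (3)²Var(M_1) + (-2)²Var(M_2) + (2)²Var(M_3) + (2)²Var(M_4)
= (3)²·2.25 + (-2)²·2.25 + (2)²·2.25 + (2)²·2.25 = 47.25
σ(Q) = √47.25 ≈ 6.87

6.87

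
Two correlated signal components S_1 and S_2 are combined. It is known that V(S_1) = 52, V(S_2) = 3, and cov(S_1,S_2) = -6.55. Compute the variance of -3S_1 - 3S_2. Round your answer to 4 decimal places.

V(-3S_1 - 3S_2) = (-3)²·V(S_1) + (-3)²·V(S_2) + 2·(-3)·(-3)·cov(S_1,S_2)
= 9·52 + 9·3 + 18·-6.55 = 377.1

377.1000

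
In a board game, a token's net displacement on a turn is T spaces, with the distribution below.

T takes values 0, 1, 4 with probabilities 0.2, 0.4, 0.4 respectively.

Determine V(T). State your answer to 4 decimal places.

E[T] = (0)(0.2) + (1)(0.4) + (4)(0.4) = 2
E[T²] = (0)²(0.2) + (1)²(0.4) + (4)²(0.4) = 6.8
V(T) = E[T²] − (E[T])² = 6.8 − (2)² = 2.8

2.8000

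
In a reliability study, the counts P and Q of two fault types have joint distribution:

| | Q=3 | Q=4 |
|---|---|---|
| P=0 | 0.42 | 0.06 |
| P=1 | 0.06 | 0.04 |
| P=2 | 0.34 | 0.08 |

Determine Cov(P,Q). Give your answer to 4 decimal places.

0.0308

E[P] = 0.94,  E[Q] = 3.18
E[PQ] = 3.02
Cov(P,Q) = E[PQ] − E[P]E[Q] = 3.02 − (0.94)(3.18) = 0.0308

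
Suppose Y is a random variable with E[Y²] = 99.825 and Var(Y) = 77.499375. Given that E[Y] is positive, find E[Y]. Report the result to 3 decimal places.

(E[Y])² = E[Y²] − Var(Y) = 99.825 − 77.499375 = 22.325625
E[Y] = √22.325625 = 4.725

4.725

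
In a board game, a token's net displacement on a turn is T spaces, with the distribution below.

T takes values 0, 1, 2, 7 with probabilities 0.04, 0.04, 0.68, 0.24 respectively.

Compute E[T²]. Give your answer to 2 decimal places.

14.52

E[T²] = (0)²(0.04) + (1)²(0.04) + (2)²(0.68) + (7)²(0.24) = 14.52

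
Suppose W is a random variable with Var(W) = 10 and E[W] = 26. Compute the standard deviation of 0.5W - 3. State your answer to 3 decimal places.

1.581

Var(0.5W - 3) = (0.5)²·10 = 2.5
SD(0.5W - 3) = √2.5 ≈ 1.581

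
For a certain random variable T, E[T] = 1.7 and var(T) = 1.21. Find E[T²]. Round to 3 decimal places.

4.100

E[T²] = var(T) + (E[T])² = 1.21 + (1.7)² = 4.1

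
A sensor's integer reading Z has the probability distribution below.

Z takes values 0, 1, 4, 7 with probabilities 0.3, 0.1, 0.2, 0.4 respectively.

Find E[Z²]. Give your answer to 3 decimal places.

22.900

E[Z²] = (0)²(0.3) + (1)²(0.1) + (4)²(0.2) + (7)²(0.4) = 22.9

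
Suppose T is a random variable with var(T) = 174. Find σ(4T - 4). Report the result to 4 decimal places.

52.7636

var(4T - 4) = (4)²·174 = 2784
σ(4T - 4) = √2784 ≈ 52.7636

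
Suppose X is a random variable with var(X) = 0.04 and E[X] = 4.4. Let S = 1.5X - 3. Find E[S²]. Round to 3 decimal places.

E[1.5X - 3] = 1.5·4.4 − 3 = 3.6
var(1.5X - 3) = (1.5)²·0.04 = 0.09
E[S²] = var(S) + (E[S])² = 0.09 + (3.6)² = 13.05

13.050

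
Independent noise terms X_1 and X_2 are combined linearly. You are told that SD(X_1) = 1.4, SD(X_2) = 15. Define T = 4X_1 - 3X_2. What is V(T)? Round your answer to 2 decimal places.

V(X_1) = 1.96, V(X_2) = 225
By independence, V(T) = (4)²V(X_1) + (-3)²V(X_2)
= (4)²·1.96 + (-3)²·225 = 2056.36

2056.36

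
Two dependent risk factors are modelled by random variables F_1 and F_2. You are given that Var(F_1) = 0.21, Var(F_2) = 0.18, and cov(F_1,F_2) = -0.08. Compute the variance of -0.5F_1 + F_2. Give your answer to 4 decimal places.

0.3125

Var(-0.5F_1 + F_2) = (-0.5)²·Var(F_1) + (1)²·Var(F_2) + 2·(-0.5)·(1)·cov(F_1,F_2)
= 0.25·0.21 + 1·0.18 + -1·-0.08 = 0.3125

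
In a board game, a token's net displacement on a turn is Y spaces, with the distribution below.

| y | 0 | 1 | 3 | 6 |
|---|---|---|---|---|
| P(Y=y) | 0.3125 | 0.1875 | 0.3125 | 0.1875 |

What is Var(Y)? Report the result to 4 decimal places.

4.6875

E[Y] = (0)(0.3125) + (1)(0.1875) + (3)(0.3125) + (6)(0.1875) = 2.25
E[Y²] = (0)²(0.3125) + (1)²(0.1875) + (3)²(0.3125) + (6)²(0.1875) = 9.75
Var(Y) = E[Y²] − (E[Y])² = 9.75 − (2.25)² = 4.6875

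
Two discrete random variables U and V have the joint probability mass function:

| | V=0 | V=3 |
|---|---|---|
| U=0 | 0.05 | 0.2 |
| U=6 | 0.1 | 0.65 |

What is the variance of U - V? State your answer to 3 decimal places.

7.448

E[U] = 4.5,  E[V] = 2.55,  E[UV] = 11.7
var(U) = 27 − (4.5)² = 6.75;  var(V) = 7.65 − (2.55)² = 1.1475
cov(U,V) = 11.7 − (4.5)(2.55) = 0.225
var(U - V) = (1)²·6.75 + (-1)²·1.1475 + 2·(1)·(-1)·0.225 = 7.4475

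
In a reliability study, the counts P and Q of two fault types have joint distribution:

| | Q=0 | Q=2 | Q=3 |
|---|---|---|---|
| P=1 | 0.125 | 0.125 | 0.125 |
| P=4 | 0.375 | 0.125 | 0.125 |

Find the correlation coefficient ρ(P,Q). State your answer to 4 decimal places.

E[P] = 2.875,  E[Q] = 1.25
E[PQ] = 3.125
Cov(P,Q) = E[PQ] − E[P]E[Q] = 3.125 − (2.875)(1.25) = -0.46875
Var(P) = 2.109375,  Var(Q) = 1.6875
ρ = -0.46875 / √(2.109375·1.6875) ≈ -0.2485

-0.2485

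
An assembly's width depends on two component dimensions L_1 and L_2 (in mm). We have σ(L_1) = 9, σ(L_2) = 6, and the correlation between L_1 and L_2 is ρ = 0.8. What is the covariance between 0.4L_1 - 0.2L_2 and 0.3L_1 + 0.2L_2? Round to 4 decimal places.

V(L_1) = (9)² = 81;  V(L_2) = (6)² = 36
Cov(L_1,L_2) = ρ·σ(L_1)·σ(L_2) = 0.8·9·6 = 43.2
Cov(0.4L_1 - 0.2L_2, 0.3L_1 + 0.2L_2) = (0.4)(0.3)V(L_1) + (-0.2)(0.2)V(L_2) + [(0.4)(0.2) + (-0.2)(0.3)]Cov(L_1,L_2)
= 0.12·81 + -0.04·36 + 0.02·43.2 = 9.144

9.1440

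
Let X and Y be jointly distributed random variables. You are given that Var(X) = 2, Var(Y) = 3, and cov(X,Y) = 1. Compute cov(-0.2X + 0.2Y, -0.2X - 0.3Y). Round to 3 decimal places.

-0.080

cov(-0.2X + 0.2Y, -0.2X - 0.3Y) = (-0.2)(-0.2)Var(X) + (0.2)(-0.3)Var(Y) + [(-0.2)(-0.3) + (0.2)(-0.2)]cov(X,Y)
= 0.04·2 + -0.06·3 + 0.02·1 = -0.08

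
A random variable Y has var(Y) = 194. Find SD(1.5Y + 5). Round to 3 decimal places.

20.893

var(1.5Y + 5) = (1.5)²·194 = 436.5
SD(1.5Y + 5) = √436.5 ≈ 20.893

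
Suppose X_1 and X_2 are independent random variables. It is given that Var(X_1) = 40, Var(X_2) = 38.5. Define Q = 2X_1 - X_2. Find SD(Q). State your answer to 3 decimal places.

14.089

By independence, Var(Q) = (2)²Var(X_1) + (-1)²Var(X_2)
= (2)²·40 + (-1)²·38.5 = 198.5
SD(Q) = √198.5 ≈ 14.089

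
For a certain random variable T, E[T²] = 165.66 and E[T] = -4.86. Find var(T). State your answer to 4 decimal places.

142.0404

var(T) = 165.66 − (-4.86)² = 142.0404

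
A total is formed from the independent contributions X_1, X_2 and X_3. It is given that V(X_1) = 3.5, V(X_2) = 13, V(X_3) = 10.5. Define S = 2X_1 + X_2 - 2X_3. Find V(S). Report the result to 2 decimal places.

By independence, V(S) = (2)²V(X_1) + (1)²V(X_2) + (-2)²V(X_3)
= (2)²·3.5 + (1)²·13 + (-2)²·10.5 = 69

69.00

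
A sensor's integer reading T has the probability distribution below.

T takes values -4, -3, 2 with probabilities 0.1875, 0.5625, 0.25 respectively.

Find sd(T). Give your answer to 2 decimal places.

E[T] = (-4)(0.1875) + (-3)(0.5625) + (2)(0.25) = -1.9375
E[T²] = (-4)²(0.1875) + (-3)²(0.5625) + (2)²(0.25) = 9.0625
Var(T) = E[T²] − (E[T])² = 9.0625 − (-1.9375)² = 5.30859375
sd(T) = √5.30859375 ≈ 2.30

2.30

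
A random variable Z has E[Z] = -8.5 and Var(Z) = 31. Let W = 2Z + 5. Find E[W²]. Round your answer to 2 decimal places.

268.00

E[2Z + 5] = 2·-8.5 + 5 = -12
Var(2Z + 5) = (2)²·31 = 124
E[W²] = Var(W) + (E[W])² = 124 + (-12)² = 268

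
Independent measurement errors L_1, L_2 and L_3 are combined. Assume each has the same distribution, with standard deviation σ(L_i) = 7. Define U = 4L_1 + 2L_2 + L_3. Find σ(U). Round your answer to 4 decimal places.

Var(L_i) = (7)² = 49
By independence, Var(U) = (4)²Var(L_1) + (2)²Var(L_2) + (1)²Var(L_3)
= (4)²·49 + (2)²·49 + (1)²·49 = 1029
σ(U) = √1029 ≈ 32.0780

32.0780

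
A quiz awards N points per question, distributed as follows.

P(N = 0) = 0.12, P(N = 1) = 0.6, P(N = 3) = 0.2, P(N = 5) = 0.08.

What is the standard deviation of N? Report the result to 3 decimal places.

E[N] = (0)(0.12) + (1)(0.6) + (3)(0.2) + (5)(0.08) = 1.6
E[N²] = (0)²(0.12) + (1)²(0.6) + (3)²(0.2) + (5)²(0.08) = 4.4
Var(N) = E[N²] − (E[N])² = 4.4 − (1.6)² = 1.84
SD(N) = √1.84 ≈ 1.356

1.356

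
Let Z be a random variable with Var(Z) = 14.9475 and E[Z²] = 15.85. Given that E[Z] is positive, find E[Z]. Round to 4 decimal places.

(E[Z])² = E[Z²] − Var(Z) = 15.85 − 14.9475 = 0.9025
E[Z] = √0.9025 = 0.95

0.9500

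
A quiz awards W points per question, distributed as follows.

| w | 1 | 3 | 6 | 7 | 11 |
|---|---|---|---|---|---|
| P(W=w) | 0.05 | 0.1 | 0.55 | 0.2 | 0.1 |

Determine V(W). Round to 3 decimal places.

E[W] = (1)(0.05) + (3)(0.1) + (6)(0.55) + (7)(0.2) + (11)(0.1) = 6.15
E[W²] = (1)²(0.05) + (3)²(0.1) + (6)²(0.55) + (7)²(0.2) + (11)²(0.1) = 42.65
V(W) = E[W²] − (E[W])² = 42.65 − (6.15)² = 4.8275

4.828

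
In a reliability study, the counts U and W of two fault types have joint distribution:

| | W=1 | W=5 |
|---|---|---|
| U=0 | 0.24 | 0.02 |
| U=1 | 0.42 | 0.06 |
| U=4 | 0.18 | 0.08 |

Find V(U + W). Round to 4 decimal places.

5.5744

E[U] = 1.52,  E[W] = 1.64,  E[UW] = 3.04
V(U) = 4.64 − (1.52)² = 2.3296;  V(W) = 4.84 − (1.64)² = 2.1504
cov(U,W) = 3.04 − (1.52)(1.64) = 0.5472
V(U + W) = (1)²·2.3296 + (1)²·2.1504 + 2·(1)·(1)·0.5472 = 5.5744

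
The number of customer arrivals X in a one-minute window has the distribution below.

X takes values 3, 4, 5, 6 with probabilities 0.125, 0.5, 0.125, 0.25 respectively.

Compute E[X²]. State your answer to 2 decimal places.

E[X²] = (3)²(0.125) + (4)²(0.5) + (5)²(0.125) + (6)²(0.25) = 21.25

21.25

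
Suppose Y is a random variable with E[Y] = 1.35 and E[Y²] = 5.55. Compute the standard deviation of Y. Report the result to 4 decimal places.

Var(Y) = 5.55 − (1.35)² = 3.7275
SD(Y) = √3.7275 ≈ 1.9307

1.9307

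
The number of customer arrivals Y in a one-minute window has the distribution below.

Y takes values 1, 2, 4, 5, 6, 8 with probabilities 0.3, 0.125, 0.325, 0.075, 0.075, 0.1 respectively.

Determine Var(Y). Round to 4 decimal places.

E[Y] = (1)(0.3) + (2)(0.125) + (4)(0.325) + (5)(0.075) + (6)(0.075) + (8)(0.1) = 3.475
E[Y²] = (1)²(0.3) + (2)²(0.125) + (4)²(0.325) + (5)²(0.075) + (6)²(0.075) + (8)²(0.1) = 16.975
Var(Y) = E[Y²] − (E[Y])² = 16.975 − (3.475)² = 4.899375

4.8994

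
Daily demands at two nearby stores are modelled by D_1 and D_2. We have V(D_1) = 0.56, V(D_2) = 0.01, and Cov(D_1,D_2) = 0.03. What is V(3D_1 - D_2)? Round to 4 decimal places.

V(3D_1 - D_2) = (3)²·V(D_1) + (-1)²·V(D_2) + 2·(3)·(-1)·Cov(D_1,D_2)
= 9·0.56 + 1·0.01 + -6·0.03 = 4.87

4.8700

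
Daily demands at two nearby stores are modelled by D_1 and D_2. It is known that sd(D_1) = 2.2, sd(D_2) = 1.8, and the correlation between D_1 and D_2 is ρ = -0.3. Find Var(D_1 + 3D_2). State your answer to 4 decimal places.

Var(D_1) = (2.2)² = 4.84;  Var(D_2) = (1.8)² = 3.24
Cov(D_1,D_2) = ρ·sd(D_1)·sd(D_2) = -0.3·2.2·1.8 = -1.188
Var(D_1 + 3D_2) = (1)²·Var(D_1) + (3)²·Var(D_2) + 2·(1)·(3)·Cov(D_1,D_2)
= 1·4.84 + 9·3.24 + 6·-1.188 = 26.872

26.8720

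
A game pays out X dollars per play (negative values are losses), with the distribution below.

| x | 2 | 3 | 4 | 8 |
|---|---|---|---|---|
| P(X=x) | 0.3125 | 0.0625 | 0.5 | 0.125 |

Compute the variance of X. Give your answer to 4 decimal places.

3.2773

E[X] = (2)(0.3125) + (3)(0.0625) + (4)(0.5) + (8)(0.125) = 3.8125
E[X²] = (2)²(0.3125) + (3)²(0.0625) + (4)²(0.5) + (8)²(0.125) = 17.8125
Var(X) = E[X²] − (E[X])² = 17.8125 − (3.8125)² = 3.27734375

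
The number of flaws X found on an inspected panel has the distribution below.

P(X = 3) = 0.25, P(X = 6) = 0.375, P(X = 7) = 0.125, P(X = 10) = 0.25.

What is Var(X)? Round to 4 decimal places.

E[X] = (3)(0.25) + (6)(0.375) + (7)(0.125) + (10)(0.25) = 6.375
E[X²] = (3)²(0.25) + (6)²(0.375) + (7)²(0.125) + (10)²(0.25) = 46.875
Var(X) = E[X²] − (E[X])² = 46.875 − (6.375)² = 6.234375

6.2344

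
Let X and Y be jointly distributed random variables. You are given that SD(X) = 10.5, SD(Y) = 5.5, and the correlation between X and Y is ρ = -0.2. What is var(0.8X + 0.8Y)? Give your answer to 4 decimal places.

75.1360

var(X) = (10.5)² = 110.25;  var(Y) = (5.5)² = 30.25
Cov(X,Y) = ρ·SD(X)·SD(Y) = -0.2·10.5·5.5 = -11.55
var(0.8X + 0.8Y) = (0.8)²·var(X) + (0.8)²·var(Y) + 2·(0.8)·(0.8)·Cov(X,Y)
= 0.64·110.25 + 0.64·30.25 + 1.28·-11.55 = 75.136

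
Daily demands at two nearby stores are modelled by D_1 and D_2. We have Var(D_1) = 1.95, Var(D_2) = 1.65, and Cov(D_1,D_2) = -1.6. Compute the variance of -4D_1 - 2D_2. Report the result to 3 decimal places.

12.200

Var(-4D_1 - 2D_2) = (-4)²·Var(D_1) + (-2)²·Var(D_2) + 2·(-4)·(-2)·Cov(D_1,D_2)
= 16·1.95 + 4·1.65 + 16·-1.6 = 12.2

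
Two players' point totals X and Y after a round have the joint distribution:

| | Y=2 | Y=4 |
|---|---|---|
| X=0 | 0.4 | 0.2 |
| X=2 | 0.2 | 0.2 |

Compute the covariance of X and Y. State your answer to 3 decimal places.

0.160

E[X] = 0.8,  E[Y] = 2.8
E[XY] = 2.4
Cov(X,Y) = E[XY] − E[X]E[Y] = 2.4 − (0.8)(2.8) = 0.16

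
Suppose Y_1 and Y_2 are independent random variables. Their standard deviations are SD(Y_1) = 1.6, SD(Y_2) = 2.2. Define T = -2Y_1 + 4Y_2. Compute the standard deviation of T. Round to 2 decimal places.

9.36

var(Y_1) = 2.56, var(Y_2) = 4.84
By independence, var(T) = (-2)²var(Y_1) + (4)²var(Y_2)
= (-2)²·2.56 + (4)²·4.84 = 87.68
SD(T) = √87.68 ≈ 9.36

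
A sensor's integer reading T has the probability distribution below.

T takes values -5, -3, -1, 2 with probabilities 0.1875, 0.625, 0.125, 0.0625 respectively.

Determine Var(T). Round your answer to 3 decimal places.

E[T] = (-5)(0.1875) + (-3)(0.625) + (-1)(0.125) + (2)(0.0625) = -2.8125
E[T²] = (-5)²(0.1875) + (-3)²(0.625) + (-1)²(0.125) + (2)²(0.0625) = 10.6875
Var(T) = E[T²] − (E[T])² = 10.6875 − (-2.8125)² = 2.77734375

2.777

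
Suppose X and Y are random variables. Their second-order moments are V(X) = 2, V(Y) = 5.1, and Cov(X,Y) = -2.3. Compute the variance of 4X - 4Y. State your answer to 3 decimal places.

187.200

V(4X - 4Y) = (4)²·V(X) + (-4)²·V(Y) + 2·(4)·(-4)·Cov(X,Y)
= 16·2 + 16·5.1 + -32·-2.3 = 187.2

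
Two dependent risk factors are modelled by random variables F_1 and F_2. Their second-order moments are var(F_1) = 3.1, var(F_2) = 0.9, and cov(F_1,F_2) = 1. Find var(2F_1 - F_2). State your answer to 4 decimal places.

var(2F_1 - F_2) = (2)²·var(F_1) + (-1)²·var(F_2) + 2·(2)·(-1)·cov(F_1,F_2)
= 4·3.1 + 1·0.9 + -4·1 = 9.3

9.3000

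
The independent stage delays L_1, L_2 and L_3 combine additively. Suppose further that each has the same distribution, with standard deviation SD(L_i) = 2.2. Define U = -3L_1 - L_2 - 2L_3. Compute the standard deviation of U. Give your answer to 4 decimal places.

8.2316

Var(L_i) = (2.2)² = 4.84
By independence, Var(U) = (-3)²Var(L_1) + (-1)²Var(L_2) + (-2)²Var(L_3)
= (-3)²·4.84 + (-1)²·4.84 + (-2)²·4.84 = 67.76
SD(U) = √67.76 ≈ 8.2316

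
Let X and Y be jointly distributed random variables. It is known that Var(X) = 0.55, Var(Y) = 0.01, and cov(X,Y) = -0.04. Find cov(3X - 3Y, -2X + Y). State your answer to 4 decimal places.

-3.6900

cov(3X - 3Y, -2X + Y) = (3)(-2)Var(X) + (-3)(1)Var(Y) + [(3)(1) + (-3)(-2)]cov(X,Y)
= -6·0.55 + -3·0.01 + 9·-0.04 = -3.69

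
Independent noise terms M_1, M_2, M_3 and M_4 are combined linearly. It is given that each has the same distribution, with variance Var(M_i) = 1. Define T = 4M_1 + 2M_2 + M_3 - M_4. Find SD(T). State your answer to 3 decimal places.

4.690

By independence, Var(T) = (4)²Var(M_1) + (2)²Var(M_2) + (1)²Var(M_3) + (-1)²Var(M_4)
= (4)²·1 + (2)²·1 + (1)²·1 + (-1)²·1 = 22
SD(T) = √22 ≈ 4.690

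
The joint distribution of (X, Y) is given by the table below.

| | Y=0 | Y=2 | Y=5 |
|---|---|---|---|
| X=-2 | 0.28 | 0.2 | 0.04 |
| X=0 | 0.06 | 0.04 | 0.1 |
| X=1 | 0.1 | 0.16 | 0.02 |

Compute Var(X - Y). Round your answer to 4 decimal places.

E[X] = -0.76,  E[Y] = 1.6,  E[XY] = -0.78
Var(X) = 2.36 − (-0.76)² = 1.7824;  Var(Y) = 5.6 − (1.6)² = 3.04
Cov(X,Y) = -0.78 − (-0.76)(1.6) = 0.436
Var(X - Y) = (1)²·1.7824 + (-1)²·3.04 + 2·(1)·(-1)·0.436 = 3.9504

3.9504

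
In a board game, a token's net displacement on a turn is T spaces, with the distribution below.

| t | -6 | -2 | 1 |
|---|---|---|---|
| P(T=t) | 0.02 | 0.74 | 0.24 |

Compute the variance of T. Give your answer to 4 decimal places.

2.0704

E[T] = (-6)(0.02) + (-2)(0.74) + (1)(0.24) = -1.36
E[T²] = (-6)²(0.02) + (-2)²(0.74) + (1)²(0.24) = 3.92
V(T) = E[T²] − (E[T])² = 3.92 − (-1.36)² = 2.0704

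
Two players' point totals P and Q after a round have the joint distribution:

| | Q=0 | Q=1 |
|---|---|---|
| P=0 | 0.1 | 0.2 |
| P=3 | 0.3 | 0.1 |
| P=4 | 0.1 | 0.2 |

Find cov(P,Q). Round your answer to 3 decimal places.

E[P] = 2.4,  E[Q] = 0.5
E[PQ] = 1.1
cov(P,Q) = E[PQ] − E[P]E[Q] = 1.1 − (2.4)(0.5) = -0.1

-0.100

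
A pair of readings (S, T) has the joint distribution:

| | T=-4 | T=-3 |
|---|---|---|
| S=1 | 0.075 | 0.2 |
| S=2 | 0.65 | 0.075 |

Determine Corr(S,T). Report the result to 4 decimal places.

E[S] = 1.725,  E[T] = -3.725
E[ST] = -6.55
Cov(S,T) = E[ST] − E[S]E[T] = -6.55 − (1.725)(-3.725) = -0.124375
Var(S) = 0.199375,  Var(T) = 0.199375
ρ = -0.124375 / √(0.199375·0.199375) ≈ -0.6238

-0.6238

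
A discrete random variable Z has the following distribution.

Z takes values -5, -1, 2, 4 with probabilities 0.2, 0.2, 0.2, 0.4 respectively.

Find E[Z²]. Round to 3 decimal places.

E[Z²] = (-5)²(0.2) + (-1)²(0.2) + (2)²(0.2) + (4)²(0.4) = 12.4

12.400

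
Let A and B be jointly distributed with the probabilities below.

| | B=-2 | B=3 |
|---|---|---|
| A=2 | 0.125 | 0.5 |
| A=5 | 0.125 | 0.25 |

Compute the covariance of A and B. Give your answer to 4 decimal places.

-0.4688

E[A] = 3.125,  E[B] = 1.75
E[AB] = 5
Cov(A,B) = E[AB] − E[A]E[B] = 5 − (3.125)(1.75) = -0.46875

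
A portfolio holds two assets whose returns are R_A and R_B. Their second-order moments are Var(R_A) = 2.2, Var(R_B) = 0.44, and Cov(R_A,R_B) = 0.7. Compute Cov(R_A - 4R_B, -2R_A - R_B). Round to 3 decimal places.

Cov(R_A - 4R_B, -2R_A - R_B) = (1)(-2)Var(R_A) + (-4)(-1)Var(R_B) + [(1)(-1) + (-4)(-2)]Cov(R_A,R_B)
= -2·2.2 + 4·0.44 + 7·0.7 = 2.26

2.260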